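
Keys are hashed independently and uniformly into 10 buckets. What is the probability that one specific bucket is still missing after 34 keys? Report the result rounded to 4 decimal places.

0.0278

On each key the fixed bucket fails to appear with probability 9/10.
P(still missing after 34) = (9/10)^34 = 0.02781.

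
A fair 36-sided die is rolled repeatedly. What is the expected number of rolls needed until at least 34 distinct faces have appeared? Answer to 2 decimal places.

96.28

With k distinct faces already seen, the next new one arrives after an expected 36/(36-k) rolls.
Sum over k = 0,...,33: E = 36/36 + 36/35 + 36/34 + ... + 36/4 + 36/3 = 96.284.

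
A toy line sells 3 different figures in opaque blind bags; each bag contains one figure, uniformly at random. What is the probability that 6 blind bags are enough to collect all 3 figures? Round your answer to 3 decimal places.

0.741

Let A_i be the event that figure i is missing after 6 blind bags. By inclusion–exclusion on the A_i,
P(all seen) = Σ_{j=0}^{3} (-1)^j C(3,j)((3-j)/3)^6
= 1.0000 - 0.2634 + 0.0041 - 0.0000
= 0.7407.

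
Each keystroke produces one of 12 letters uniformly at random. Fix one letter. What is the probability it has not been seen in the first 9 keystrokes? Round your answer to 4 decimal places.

0.4570

Each keystroke misses the fixed letter with probability (12-1)/12 = 11/12, independently.
P(still missing after 9) = (11/12)^9 = 0.45699.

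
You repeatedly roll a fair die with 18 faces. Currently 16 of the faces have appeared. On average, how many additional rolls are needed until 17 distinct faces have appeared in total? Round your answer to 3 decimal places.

9.000

From k distinct to k+1 distinct takes on average 18/(18-k) rolls.
Only the k = 16 term is needed: E = 18/2 = 9.0000.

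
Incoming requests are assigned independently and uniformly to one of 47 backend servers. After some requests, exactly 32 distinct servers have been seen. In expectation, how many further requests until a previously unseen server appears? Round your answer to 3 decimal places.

The number of requests until the next new server is geometric with success probability 15/47, so its mean is 47/15.
E = 47/15 = 3.1333.

3.133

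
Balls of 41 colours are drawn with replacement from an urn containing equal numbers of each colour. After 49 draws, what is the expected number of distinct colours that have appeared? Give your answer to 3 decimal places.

28.773

For each colour, P(seen in 49 draws) = 1 - (40/41)^49 = 0.7018.
By linearity of expectation, E[distinct seen] = 41·(1 - (40/41)^49) = 28.7732.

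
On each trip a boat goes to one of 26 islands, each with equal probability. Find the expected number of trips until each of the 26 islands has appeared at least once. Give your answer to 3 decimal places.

100.215

After k distinct islands have appeared, the next trip gives a new one with probability (26-k)/26, so the expected wait for the (k+1)-th is 26/(26-k).
E[T] = 26/26 + 26/25 + 26/24 + ... + 26/2 + 26/1 = 26·H_{26}.
H_{26} = 3.8544, so E[T] = 100.2149.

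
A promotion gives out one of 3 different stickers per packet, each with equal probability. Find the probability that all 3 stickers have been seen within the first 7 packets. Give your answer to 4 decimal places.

By inclusion–exclusion over which stickers are missing,
P(all seen) = Σ_{j=0}^{3} (-1)^j C(3,j)((3-j)/3)^7
= 1.00000 - 0.17558 + 0.00137 - 0.00000
= 0.82579.

0.8258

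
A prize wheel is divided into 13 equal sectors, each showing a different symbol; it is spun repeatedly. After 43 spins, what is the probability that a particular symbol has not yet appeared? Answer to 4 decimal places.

0.0320

On each spin the fixed symbol fails to appear with probability 12/13.
P(still missing after 43) = (12/13)^43 = 0.03201.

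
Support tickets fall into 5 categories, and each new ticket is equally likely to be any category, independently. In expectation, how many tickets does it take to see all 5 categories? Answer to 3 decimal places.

11.417

Split into phases: going from k distinct to k+1 distinct takes on average 5/(5-k) tickets.
E[T] = 5/5 + 5/4 + 5/3 + 5/2 + 5/1 = 5·H_{5}.
H_{5} = 2.2833, so E[T] = 11.4167.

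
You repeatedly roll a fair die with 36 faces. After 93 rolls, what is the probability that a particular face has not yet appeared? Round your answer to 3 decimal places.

Each roll misses the fixed face with probability (36-1)/36 = 35/36, independently.
P(still missing after 93) = (35/36)^93 = 0.0728.

0.073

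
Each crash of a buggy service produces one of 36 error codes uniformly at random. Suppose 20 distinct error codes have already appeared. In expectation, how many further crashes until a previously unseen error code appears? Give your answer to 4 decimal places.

The number of crashes until the next new error code is geometric with success probability 16/36, so its mean is 36/16.
E = 36/16 = 2.25000.

2.2500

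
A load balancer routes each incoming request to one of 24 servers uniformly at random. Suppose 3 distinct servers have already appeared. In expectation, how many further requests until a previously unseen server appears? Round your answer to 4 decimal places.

1.1429

Each request yields a new server with probability (24-3)/24 = 21/24, so the wait is geometric with mean 24/21.
E = 24/21 = 1.14286.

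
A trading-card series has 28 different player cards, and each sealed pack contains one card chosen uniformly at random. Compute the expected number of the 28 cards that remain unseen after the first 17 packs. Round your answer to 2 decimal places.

15.09

For each card, P(unseen after 17) = (27/28)^17 = 0.539.
By linearity of expectation, E[unseen] = 28·(27/28)^17 = 15.089.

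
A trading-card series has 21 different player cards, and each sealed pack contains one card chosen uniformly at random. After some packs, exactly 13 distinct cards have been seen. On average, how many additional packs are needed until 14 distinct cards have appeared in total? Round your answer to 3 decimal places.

With k distinct cards already seen, the next new one takes an expected 21/(21-k) packs.
Only the k = 13 term is needed: E = 21/8 = 2.6250.

2.625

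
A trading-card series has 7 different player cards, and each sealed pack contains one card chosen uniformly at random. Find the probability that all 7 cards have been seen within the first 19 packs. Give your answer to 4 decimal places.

By inclusion–exclusion over which cards are missing,
P(all seen) = Σ_{j=0}^{7} (-1)^j C(7,j)((7-j)/7)^19
= 1.00000 - 0.37420 + 0.03514 - 0.00084 + 0.00000 - 0.00000 + 0.00000 - 0.00000
= 0.66009.

0.6601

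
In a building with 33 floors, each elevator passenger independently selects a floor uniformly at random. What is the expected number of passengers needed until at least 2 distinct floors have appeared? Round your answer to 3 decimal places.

With k distinct floors already seen, the next new one arrives after an expected 33/(33-k) passengers.
Sum over k = 0,...,1: E = 33/33 + 33/32 = 2.0313.

2.031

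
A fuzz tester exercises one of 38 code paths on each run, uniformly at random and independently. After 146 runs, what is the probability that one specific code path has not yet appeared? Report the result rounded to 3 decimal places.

On each run the fixed code path fails to appear with probability 37/38.
P(still missing after 146) = (37/38)^146 = 0.0204.

0.020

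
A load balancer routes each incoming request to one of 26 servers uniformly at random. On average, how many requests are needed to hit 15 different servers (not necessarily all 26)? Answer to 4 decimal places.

Going from k to k+1 distinct takes a geometric number of requests with mean 26/(26-k).
Sum over k = 0,...,14: E = 26/26 + 26/25 + 26/24 + ... + 26/13 + 26/12 = 21.69810.

21.6981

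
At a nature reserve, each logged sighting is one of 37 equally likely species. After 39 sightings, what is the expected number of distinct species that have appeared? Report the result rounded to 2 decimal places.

24.29

For each species, P(seen in 39 sightings) = 1 - (36/37)^39 = 0.656.
By linearity of expectation, E[distinct seen] = 37·(1 - (36/37)^39) = 24.290.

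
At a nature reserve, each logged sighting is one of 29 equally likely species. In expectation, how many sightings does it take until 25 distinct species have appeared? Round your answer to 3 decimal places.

With k distinct species already seen, the next new one arrives after an expected 29/(29-k) sightings.
Sum over k = 0,...,24: E = 29/29 + 29/28 + 29/27 + ... + 29/6 + 29/5 = 54.4713.

54.471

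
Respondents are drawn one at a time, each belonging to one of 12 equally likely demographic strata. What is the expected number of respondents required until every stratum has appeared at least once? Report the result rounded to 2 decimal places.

37.24

The wait to go from k to k+1 distinct strata is geometric with mean 12/(12-k).
E[T] = 12/12 + 12/11 + 12/10 + ... + 12/2 + 12/1 = 12·H_{12}.
H_{12} = 3.103, so E[T] = 37.239.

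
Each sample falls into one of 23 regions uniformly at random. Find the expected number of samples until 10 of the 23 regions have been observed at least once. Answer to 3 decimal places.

12.746

With k distinct regions already seen, the next new one arrives after an expected 23/(23-k) samples.
Sum over k = 0,...,9: E = 23/23 + 23/22 + 23/21 + ... + 23/15 + 23/14 = 12.7456.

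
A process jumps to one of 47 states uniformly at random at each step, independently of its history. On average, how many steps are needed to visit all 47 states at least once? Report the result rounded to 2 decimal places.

After k distinct states have appeared, the next step gives a new one with probability (47-k)/47, so the expected wait for the (k+1)-th is 47/(47-k).
E[T] = 47/47 + 47/46 + 47/45 + ... + 47/2 + 47/1 = 47·H_{47}.
H_{47} = 4.438, so E[T] = 208.584.

208.58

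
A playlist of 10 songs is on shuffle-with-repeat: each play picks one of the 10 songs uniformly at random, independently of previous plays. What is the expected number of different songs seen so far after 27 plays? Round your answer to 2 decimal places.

9.42

For each song, P(seen in 27 plays) = 1 - (9/10)^27 = 0.942.
By linearity of expectation, E[distinct seen] = 10·(1 - (9/10)^27) = 9.419.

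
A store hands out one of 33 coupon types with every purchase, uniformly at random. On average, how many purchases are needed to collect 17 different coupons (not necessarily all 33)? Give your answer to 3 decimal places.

23.366

Going from k to k+1 distinct takes a geometric number of purchases with mean 33/(33-k).
Sum over k = 0,...,16: E = 33/33 + 33/32 + 33/31 + ... + 33/18 + 33/17 = 23.3663.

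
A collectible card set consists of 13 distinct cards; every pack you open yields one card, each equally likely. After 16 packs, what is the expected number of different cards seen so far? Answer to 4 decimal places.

For each card, P(seen in 16 packs) = 1 - (12/13)^16 = 0.72215.
By linearity of expectation, E[distinct seen] = 13·(1 - (12/13)^16) = 9.38798.

9.3880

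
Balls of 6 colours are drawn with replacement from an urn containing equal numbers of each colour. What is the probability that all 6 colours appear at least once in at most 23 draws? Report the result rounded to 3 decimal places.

0.911

By inclusion–exclusion over which colours are missing,
P(all seen) = Σ_{j=0}^{6} (-1)^j C(6,j)((6-j)/6)^23
= 1.0000 - 0.0906 + 0.0013 - 0.0000 + 0.0000 - 0.0000 + 0.0000
= 0.9108.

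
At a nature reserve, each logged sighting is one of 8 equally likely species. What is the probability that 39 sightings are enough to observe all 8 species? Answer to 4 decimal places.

Let A_i be the event that species i is missing after 39 sightings. By inclusion–exclusion on the A_i,
P(all seen) = Σ_{j=0}^{8} (-1)^j C(8,j)((8-j)/8)^39
= 1.00000 - 0.04379 + 0.00038 - 0.00000 + 0.00000 - 0.00000 + 0.00000 - 0.00000 + 0.00000
= 0.95658.

0.9566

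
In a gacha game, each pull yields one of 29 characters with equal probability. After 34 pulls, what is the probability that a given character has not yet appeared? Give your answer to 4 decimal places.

On each pull the fixed character fails to appear with probability 28/29.
P(still missing after 34) = (28/29)^34 = 0.30328.

0.3033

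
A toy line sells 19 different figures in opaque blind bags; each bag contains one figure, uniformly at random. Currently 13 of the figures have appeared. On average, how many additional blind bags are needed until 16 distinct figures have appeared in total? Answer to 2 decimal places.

The wait to go from k to k+1 distinct figures is geometric with mean 19/(19-k).
Sum over k = 13,...,15: E = 19/6 + 19/5 + 19/4 = 11.717.

11.72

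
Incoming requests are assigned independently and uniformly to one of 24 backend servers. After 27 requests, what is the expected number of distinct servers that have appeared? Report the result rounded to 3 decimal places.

16.394

For each server, P(seen in 27 requests) = 1 - (23/24)^27 = 0.6831.
By linearity of expectation, E[distinct seen] = 24·(1 - (23/24)^27) = 16.3939.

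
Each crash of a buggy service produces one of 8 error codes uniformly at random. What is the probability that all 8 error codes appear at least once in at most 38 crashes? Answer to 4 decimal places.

0.9505

By inclusion–exclusion over which error codes are missing,
P(all seen) = Σ_{j=0}^{8} (-1)^j C(8,j)((8-j)/8)^38
= 1.00000 - 0.05005 + 0.00050 - 0.00000 + 0.00000 - 0.00000 + 0.00000 - 0.00000 + 0.00000
= 0.95045.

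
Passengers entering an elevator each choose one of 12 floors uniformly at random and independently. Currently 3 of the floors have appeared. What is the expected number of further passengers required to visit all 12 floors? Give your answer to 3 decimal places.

With k distinct floors already seen, the next new one takes an expected 12/(12-k) passengers.
Sum over k = 3,...,11: E = 12/9 + 12/8 + 12/7 + ... + 12/2 + 12/1 = 33.9476.

33.948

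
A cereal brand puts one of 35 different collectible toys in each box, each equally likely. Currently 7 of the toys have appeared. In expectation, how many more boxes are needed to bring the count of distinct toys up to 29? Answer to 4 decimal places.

51.7010

With k distinct toys already seen, the next new one takes an expected 35/(35-k) boxes.
Sum over k = 7,...,28: E = 35/28 + 35/27 + 35/26 + ... + 35/8 + 35/7 = 51.70099.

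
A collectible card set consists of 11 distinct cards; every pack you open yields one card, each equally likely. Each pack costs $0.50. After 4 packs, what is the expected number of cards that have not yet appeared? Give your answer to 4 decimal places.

7.5131

For each card, P(unseen after 4) = (10/11)^4 = 0.68301.
By linearity of expectation, E[unseen] = 11·(10/11)^4 = 7.51315.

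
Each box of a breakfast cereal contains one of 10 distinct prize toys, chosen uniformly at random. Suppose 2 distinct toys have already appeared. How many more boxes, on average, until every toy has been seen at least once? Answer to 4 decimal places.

27.1786

The wait to go from k to k+1 distinct toys is geometric with mean 10/(10-k).
Sum over k = 2,...,9: E = 10/8 + 10/7 + 10/6 + ... + 10/2 + 10/1 = 27.17857.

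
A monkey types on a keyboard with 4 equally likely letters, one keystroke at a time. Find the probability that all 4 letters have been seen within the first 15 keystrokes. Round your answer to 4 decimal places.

0.9467

Let A_i be the event that letter i is missing after 15 keystrokes. By inclusion–exclusion on the A_i,
P(all seen) = Σ_{j=0}^{4} (-1)^j C(4,j)((4-j)/4)^15
= 1.00000 - 0.05345 + 0.00018 - 0.00000 + 0.00000
= 0.94673.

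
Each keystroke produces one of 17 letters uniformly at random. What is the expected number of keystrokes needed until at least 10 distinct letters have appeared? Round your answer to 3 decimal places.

14.394

Going from k to k+1 distinct takes a geometric number of keystrokes with mean 17/(17-k).
Sum over k = 0,...,9: E = 17/17 + 17/16 + 17/15 + ... + 17/9 + 17/8 = 14.3938.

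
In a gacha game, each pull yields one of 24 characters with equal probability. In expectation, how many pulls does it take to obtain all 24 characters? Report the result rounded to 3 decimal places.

Split into phases: going from k distinct to k+1 distinct takes on average 24/(24-k) pulls.
E[T] = 24/24 + 24/23 + 24/22 + ... + 24/2 + 24/1 = 24·H_{24}.
H_{24} = 3.7760, so E[T] = 90.6230.

90.623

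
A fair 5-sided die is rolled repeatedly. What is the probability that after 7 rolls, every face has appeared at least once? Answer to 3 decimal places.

0.215

By inclusion–exclusion over which faces are missing,
P(all seen) = Σ_{j=0}^{5} (-1)^j C(5,j)((5-j)/5)^7
= 1.0000 - 1.0486 + 0.2799 - 0.0164 + 0.0001 - 0.0000
= 0.2150.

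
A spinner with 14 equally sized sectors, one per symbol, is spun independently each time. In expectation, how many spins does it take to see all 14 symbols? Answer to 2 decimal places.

The wait to go from k to k+1 distinct symbols is geometric with mean 14/(14-k).
E[T] = 14/14 + 14/13 + 14/12 + ... + 14/2 + 14/1 = 14·H_{14}.
H_{14} = 3.252, so E[T] = 45.522.

45.52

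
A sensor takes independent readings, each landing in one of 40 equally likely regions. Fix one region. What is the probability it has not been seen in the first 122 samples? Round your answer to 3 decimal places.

0.046

Each sample misses the fixed region with probability (40-1)/40 = 39/40, independently.
P(still missing after 122) = (39/40)^122 = 0.0456.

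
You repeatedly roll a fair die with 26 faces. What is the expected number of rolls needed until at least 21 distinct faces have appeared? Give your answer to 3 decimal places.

Going from k to k+1 distinct takes a geometric number of rolls with mean 26/(26-k).
Sum over k = 0,...,20: E = 26/26 + 26/25 + 26/24 + ... + 26/7 + 26/6 = 40.8482.

40.848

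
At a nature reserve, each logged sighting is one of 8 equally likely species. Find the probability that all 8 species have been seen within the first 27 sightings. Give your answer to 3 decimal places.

0.794

Let A_i be the event that species i is missing after 27 sightings. By inclusion–exclusion on the A_i,
P(all seen) = Σ_{j=0}^{8} (-1)^j C(8,j)((8-j)/8)^27
= 1.0000 - 0.2174 + 0.0119 - 0.0002 + 0.0000 - 0.0000 + 0.0000 - 0.0000 + 0.0000
= 0.7943.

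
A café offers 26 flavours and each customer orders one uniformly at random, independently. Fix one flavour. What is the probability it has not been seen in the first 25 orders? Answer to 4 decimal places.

Each order misses the fixed flavour with probability (26-1)/26 = 25/26, independently.
P(still missing after 25) = (25/26)^25 = 0.37512.

0.3751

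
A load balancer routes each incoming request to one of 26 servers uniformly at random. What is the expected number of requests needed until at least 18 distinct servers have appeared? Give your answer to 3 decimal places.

Going from k to k+1 distinct takes a geometric number of requests with mean 26/(26-k).
Sum over k = 0,...,17: E = 26/26 + 26/25 + 26/24 + ... + 26/10 + 26/9 = 29.5506.

29.551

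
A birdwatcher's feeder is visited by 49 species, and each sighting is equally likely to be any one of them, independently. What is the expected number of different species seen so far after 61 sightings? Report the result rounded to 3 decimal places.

For each species, P(seen in 61 sightings) = 1 - (48/49)^61 = 0.7157.
By linearity of expectation, E[distinct seen] = 49·(1 - (48/49)^61) = 35.0700.

35.070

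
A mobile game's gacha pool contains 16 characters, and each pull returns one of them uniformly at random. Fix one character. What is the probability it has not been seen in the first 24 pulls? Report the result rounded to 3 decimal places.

0.212

Each pull misses the fixed character with probability (16-1)/16 = 15/16, independently.
P(still missing after 24) = (15/16)^24 = 0.2125.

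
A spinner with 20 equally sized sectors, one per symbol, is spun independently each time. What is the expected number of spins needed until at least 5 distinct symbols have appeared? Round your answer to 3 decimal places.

5.590

Going from k to k+1 distinct takes a geometric number of spins with mean 20/(20-k).
Sum over k = 0,...,4: E = 20/20 + 20/19 + 20/18 + 20/17 + 20/16 = 5.5902.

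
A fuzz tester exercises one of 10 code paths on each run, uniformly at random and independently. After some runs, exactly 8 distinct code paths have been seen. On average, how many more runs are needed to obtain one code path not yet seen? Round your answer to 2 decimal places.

The number of runs until the next new code path is geometric with success probability 2/10, so its mean is 10/2.
E = 10/2 = 5.000.

5.00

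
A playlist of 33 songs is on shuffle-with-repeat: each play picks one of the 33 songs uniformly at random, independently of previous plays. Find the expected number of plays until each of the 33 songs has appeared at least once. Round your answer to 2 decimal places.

134.93

Split into phases: going from k distinct to k+1 distinct takes on average 33/(33-k) plays.
E[T] = 33/33 + 33/32 + 33/31 + ... + 33/2 + 33/1 = 33·H_{33}.
H_{33} = 4.089, so E[T] = 134.930.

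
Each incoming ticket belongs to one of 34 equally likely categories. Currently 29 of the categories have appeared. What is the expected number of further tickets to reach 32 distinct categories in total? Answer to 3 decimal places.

26.633

From k distinct to k+1 distinct takes on average 34/(34-k) tickets.
Sum over k = 29,...,31: E = 34/5 + 34/4 + 34/3 = 26.6333.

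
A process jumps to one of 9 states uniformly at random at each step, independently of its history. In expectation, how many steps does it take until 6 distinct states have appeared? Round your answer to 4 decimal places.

8.9607

With k distinct states already seen, the next new one arrives after an expected 9/(9-k) steps.
Sum over k = 0,...,5: E = 9/9 + 9/8 + 9/7 + 9/6 + 9/5 + 9/4 = 8.96071.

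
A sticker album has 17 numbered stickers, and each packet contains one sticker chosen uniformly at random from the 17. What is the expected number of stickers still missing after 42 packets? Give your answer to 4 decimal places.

For each sticker, P(unseen after 42) = (16/17)^42 = 0.07838.
By linearity of expectation, E[unseen] = 17·(16/17)^42 = 1.33240.

1.3324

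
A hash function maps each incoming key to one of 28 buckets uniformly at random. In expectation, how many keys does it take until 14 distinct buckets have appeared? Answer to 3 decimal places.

With k distinct buckets already seen, the next new one arrives after an expected 28/(28-k) keys.
Sum over k = 0,...,13: E = 28/28 + 28/27 + 28/26 + ... + 28/16 + 28/15 = 18.9170.

18.917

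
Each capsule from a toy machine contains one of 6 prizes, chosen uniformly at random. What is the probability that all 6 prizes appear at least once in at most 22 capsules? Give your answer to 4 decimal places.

Let A_i be the event that prize i is missing after 22 capsules. By inclusion–exclusion on the A_i,
P(all seen) = Σ_{j=0}^{6} (-1)^j C(6,j)((6-j)/6)^22
= 1.00000 - 0.10868 + 0.00200 - 0.00000 + 0.00000 - 0.00000 + 0.00000
= 0.89332.

0.8933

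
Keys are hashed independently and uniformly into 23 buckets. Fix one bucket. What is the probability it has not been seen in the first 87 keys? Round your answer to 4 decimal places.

On each key the fixed bucket fails to appear with probability 22/23.
P(still missing after 87) = (22/23)^87 = 0.02091.

0.0209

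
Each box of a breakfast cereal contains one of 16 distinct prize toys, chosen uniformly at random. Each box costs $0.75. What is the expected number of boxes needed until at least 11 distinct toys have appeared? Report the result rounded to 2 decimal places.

With k distinct toys already seen, the next new one arrives after an expected 16/(16-k) boxes.
Sum over k = 0,...,10: E = 16/16 + 16/15 + 16/14 + ... + 16/7 + 16/6 = 17.558.

17.56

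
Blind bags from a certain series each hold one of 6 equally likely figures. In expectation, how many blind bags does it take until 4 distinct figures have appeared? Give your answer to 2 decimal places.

5.70

Going from k to k+1 distinct takes a geometric number of blind bags with mean 6/(6-k).
Sum over k = 0,...,3: E = 6/6 + 6/5 + 6/4 + 6/3 = 5.700.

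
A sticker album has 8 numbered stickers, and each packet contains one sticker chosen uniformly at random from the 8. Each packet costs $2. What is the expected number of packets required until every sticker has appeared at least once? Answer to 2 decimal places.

Split into phases: going from k distinct to k+1 distinct takes on average 8/(8-k) packets.
E[T] = 8/8 + 8/7 + 8/6 + ... + 8/2 + 8/1 = 8·H_{8}.
H_{8} = 2.718, so E[T] = 21.743.

21.74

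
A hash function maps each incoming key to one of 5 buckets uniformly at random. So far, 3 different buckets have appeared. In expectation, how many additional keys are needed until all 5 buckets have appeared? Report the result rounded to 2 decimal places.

7.50

The wait to go from k to k+1 distinct buckets is geometric with mean 5/(5-k).
Sum over k = 3,...,4: E = 5/2 + 5/1 = 7.500.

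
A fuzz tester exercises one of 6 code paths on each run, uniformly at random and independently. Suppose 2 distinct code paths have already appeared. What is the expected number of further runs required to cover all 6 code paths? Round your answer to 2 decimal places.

12.50

From k distinct to k+1 distinct takes on average 6/(6-k) runs.
Sum over k = 2,...,5: E = 6/4 + 6/3 + 6/2 + 6/1 = 12.500.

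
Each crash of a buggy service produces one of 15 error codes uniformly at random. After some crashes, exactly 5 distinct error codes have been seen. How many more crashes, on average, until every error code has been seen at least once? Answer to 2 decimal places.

The wait to go from k to k+1 distinct error codes is geometric with mean 15/(15-k).
Sum over k = 5,...,14: E = 15/10 + 15/9 + 15/8 + ... + 15/2 + 15/1 = 43.935.

43.93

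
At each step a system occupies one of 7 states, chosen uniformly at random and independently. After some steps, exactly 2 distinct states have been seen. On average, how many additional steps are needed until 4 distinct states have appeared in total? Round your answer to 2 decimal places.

3.15

From k distinct to k+1 distinct takes on average 7/(7-k) steps.
Sum over k = 2,...,3: E = 7/5 + 7/4 = 3.150.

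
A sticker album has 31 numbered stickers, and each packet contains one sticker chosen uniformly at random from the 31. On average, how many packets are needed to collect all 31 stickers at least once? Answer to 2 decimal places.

124.84

Split into phases: going from k distinct to k+1 distinct takes on average 31/(31-k) packets.
E[T] = 31/31 + 31/30 + 31/29 + ... + 31/2 + 31/1 = 31·H_{31}.
H_{31} = 4.027, so E[T] = 124.845.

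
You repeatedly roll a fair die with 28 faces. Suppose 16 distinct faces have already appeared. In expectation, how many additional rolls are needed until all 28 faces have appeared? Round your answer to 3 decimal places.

From k distinct to k+1 distinct takes on average 28/(28-k) rolls.
Sum over k = 16,...,27: E = 28/12 + 28/11 + 28/10 + ... + 28/2 + 28/1 = 86.8899.

86.890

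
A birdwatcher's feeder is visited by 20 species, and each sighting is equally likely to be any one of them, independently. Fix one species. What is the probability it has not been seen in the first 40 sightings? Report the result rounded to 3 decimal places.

0.129

Each sighting misses the fixed species with probability (20-1)/20 = 19/20, independently.
P(still missing after 40) = (19/20)^40 = 0.1285.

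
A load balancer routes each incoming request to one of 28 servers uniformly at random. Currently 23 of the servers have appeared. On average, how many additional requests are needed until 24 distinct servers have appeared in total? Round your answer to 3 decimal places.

From k distinct to k+1 distinct takes on average 28/(28-k) requests.
Only the k = 23 term is needed: E = 28/5 = 5.6000.

5.600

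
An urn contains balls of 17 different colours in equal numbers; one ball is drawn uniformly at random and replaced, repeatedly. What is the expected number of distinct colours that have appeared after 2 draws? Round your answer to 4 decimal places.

1.9412

For each colour, P(seen in 2 draws) = 1 - (16/17)^2 = 0.11419.
By linearity of expectation, E[distinct seen] = 17·(1 - (16/17)^2) = 1.94118.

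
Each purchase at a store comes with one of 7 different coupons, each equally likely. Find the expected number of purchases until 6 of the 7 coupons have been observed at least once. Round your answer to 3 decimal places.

With k distinct coupons already seen, the next new one arrives after an expected 7/(7-k) purchases.
Sum over k = 0,...,5: E = 7/7 + 7/6 + 7/5 + 7/4 + 7/3 + 7/2 = 11.1500.

11.150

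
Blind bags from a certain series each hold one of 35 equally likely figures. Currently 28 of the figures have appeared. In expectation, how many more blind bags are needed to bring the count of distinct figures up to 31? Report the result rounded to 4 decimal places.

17.8333

With k distinct figures already seen, the next new one takes an expected 35/(35-k) blind bags.
Sum over k = 28,...,30: E = 35/7 + 35/6 + 35/5 = 17.83333.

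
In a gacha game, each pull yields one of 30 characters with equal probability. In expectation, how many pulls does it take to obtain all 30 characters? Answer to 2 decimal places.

119.85

Split into phases: going from k distinct to k+1 distinct takes on average 30/(30-k) pulls.
E[T] = 30/30 + 30/29 + 30/28 + ... + 30/2 + 30/1 = 30·H_{30}.
H_{30} = 3.995, so E[T] = 119.850.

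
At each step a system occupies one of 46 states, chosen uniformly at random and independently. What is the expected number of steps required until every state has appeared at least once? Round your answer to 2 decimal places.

After k distinct states have appeared, the next step gives a new one with probability (46-k)/46, so the expected wait for the (k+1)-th is 46/(46-k).
E[T] = 46/46 + 46/45 + 46/44 + ... + 46/2 + 46/1 = 46·H_{46}.
H_{46} = 4.417, so E[T] = 203.168.

203.17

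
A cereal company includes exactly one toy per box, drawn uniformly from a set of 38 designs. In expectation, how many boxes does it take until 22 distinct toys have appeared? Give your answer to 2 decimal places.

With k distinct toys already seen, the next new one arrives after an expected 38/(38-k) boxes.
Sum over k = 0,...,21: E = 38/38 + 38/37 + 38/36 + ... + 38/18 + 38/17 = 32.193.

32.19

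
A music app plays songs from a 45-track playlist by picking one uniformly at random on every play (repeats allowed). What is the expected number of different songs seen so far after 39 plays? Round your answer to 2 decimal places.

For each song, P(seen in 39 plays) = 1 - (44/45)^39 = 0.584.
By linearity of expectation, E[distinct seen] = 45·(1 - (44/45)^39) = 26.268.

26.27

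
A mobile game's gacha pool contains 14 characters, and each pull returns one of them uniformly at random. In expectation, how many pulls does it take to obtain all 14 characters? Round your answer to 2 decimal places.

The wait to go from k to k+1 distinct characters is geometric with mean 14/(14-k).
E[T] = 14/14 + 14/13 + 14/12 + ... + 14/2 + 14/1 = 14·H_{14}.
H_{14} = 3.252, so E[T] = 45.522.

45.52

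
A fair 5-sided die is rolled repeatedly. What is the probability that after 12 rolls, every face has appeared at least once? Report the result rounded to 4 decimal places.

Let A_i be the event that face i is missing after 12 rolls. By inclusion–exclusion on the A_i,
P(all seen) = Σ_{j=0}^{5} (-1)^j C(5,j)((5-j)/5)^12
= 1.00000 - 0.34360 + 0.02177 - 0.00017 + 0.00000 - 0.00000
= 0.67800.

0.6780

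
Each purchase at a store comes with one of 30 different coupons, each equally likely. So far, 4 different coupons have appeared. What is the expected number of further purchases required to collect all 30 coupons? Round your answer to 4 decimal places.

With k distinct coupons already seen, the next new one takes an expected 30/(30-k) purchases.
Sum over k = 4,...,29: E = 30/26 + 30/25 + 30/24 + ... + 30/2 + 30/1 = 115.63259.

115.6326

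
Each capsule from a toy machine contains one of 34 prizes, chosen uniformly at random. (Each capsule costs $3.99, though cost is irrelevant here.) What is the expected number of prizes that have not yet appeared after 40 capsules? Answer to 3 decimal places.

10.301

For each prize, P(unseen after 40) = (33/34)^40 = 0.3030.
By linearity of expectation, E[unseen] = 34·(33/34)^40 = 10.3010.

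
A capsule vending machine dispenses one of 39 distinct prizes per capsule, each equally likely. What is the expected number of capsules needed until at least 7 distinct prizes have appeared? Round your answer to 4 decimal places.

7.6069

Going from k to k+1 distinct takes a geometric number of capsules with mean 39/(39-k).
Sum over k = 0,...,6: E = 39/39 + 39/38 + 39/37 + ... + 39/34 + 39/33 = 7.60687.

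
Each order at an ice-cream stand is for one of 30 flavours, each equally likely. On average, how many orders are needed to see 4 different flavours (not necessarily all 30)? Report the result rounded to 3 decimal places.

Going from k to k+1 distinct takes a geometric number of orders with mean 30/(30-k).
Sum over k = 0,...,3: E = 30/30 + 30/29 + 30/28 + 30/27 = 4.2170.

4.217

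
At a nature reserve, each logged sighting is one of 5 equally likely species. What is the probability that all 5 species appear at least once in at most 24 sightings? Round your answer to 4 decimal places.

0.9764

Let A_i be the event that species i is missing after 24 sightings. By inclusion–exclusion on the A_i,
P(all seen) = Σ_{j=0}^{5} (-1)^j C(5,j)((5-j)/5)^24
= 1.00000 - 0.02361 + 0.00005 - 0.00000 + 0.00000 - 0.00000
= 0.97644.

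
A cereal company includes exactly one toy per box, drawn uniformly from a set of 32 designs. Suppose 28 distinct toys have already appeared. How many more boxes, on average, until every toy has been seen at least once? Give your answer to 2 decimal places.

66.67

From k distinct to k+1 distinct takes on average 32/(32-k) boxes.
Sum over k = 28,...,31: E = 32/4 + 32/3 + 32/2 + 32/1 = 66.667.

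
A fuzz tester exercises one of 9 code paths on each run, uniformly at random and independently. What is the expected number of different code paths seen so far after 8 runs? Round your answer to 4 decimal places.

5.4923

For each code path, P(seen in 8 runs) = 1 - (8/9)^8 = 0.61026.
By linearity of expectation, E[distinct seen] = 9·(1 - (8/9)^8) = 5.49230.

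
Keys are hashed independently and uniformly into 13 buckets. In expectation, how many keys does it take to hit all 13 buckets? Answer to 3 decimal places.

41.342

The wait to go from k to k+1 distinct buckets is geometric with mean 13/(13-k).
E[T] = 13/13 + 13/12 + 13/11 + ... + 13/2 + 13/1 = 13·H_{13}.
H_{13} = 3.1801, so E[T] = 41.3417.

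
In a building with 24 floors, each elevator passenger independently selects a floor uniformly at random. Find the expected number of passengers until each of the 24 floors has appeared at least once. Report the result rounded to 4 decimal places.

90.6230

After k distinct floors have appeared, the next passenger gives a new one with probability (24-k)/24, so the expected wait for the (k+1)-th is 24/(24-k).
E[T] = 24/24 + 24/23 + 24/22 + ... + 24/2 + 24/1 = 24·H_{24}.
H_{24} = 3.77596, so E[T] = 90.62300.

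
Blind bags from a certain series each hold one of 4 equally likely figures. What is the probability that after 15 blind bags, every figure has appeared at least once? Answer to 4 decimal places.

0.9467

Let A_i be the event that figure i is missing after 15 blind bags. By inclusion–exclusion on the A_i,
P(all seen) = Σ_{j=0}^{4} (-1)^j C(4,j)((4-j)/4)^15
= 1.00000 - 0.05345 + 0.00018 - 0.00000 + 0.00000
= 0.94673.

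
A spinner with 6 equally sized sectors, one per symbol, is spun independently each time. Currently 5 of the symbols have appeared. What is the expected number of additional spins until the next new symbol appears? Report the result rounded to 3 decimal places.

Each spin yields a new symbol with probability (6-5)/6 = 1/6, so the wait is geometric with mean 6/1.
E = 6/1 = 6.0000.

6.000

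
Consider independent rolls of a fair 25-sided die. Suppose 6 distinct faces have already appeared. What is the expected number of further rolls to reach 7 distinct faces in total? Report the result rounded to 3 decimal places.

1.316

With k distinct faces already seen, the next new one takes an expected 25/(25-k) rolls.
Only the k = 6 term is needed: E = 25/19 = 1.3158.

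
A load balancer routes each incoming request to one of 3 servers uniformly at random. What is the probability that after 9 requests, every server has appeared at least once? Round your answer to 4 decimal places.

0.9221

Let A_i be the event that server i is missing after 9 requests. By inclusion–exclusion on the A_i,
P(all seen) = Σ_{j=0}^{3} (-1)^j C(3,j)((3-j)/3)^9
= 1.00000 - 0.07804 + 0.00015 - 0.00000
= 0.92212.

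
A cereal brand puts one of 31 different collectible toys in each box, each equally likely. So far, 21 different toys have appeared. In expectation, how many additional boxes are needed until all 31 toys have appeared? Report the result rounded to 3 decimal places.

From k distinct to k+1 distinct takes on average 31/(31-k) boxes.
Sum over k = 21,...,30: E = 31/10 + 31/9 + 31/8 + ... + 31/2 + 31/1 = 90.7980.

90.798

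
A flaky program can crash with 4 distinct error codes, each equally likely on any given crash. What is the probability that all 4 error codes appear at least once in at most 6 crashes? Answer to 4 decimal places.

Let A_i be the event that error code i is missing after 6 crashes. By inclusion–exclusion on the A_i,
P(all seen) = Σ_{j=0}^{4} (-1)^j C(4,j)((4-j)/4)^6
= 1.00000 - 0.71191 + 0.09375 - 0.00098 + 0.00000
= 0.38086.

0.3809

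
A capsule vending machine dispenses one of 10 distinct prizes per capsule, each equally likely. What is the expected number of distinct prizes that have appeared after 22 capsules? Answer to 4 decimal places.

9.0152

For each prize, P(seen in 22 capsules) = 1 - (9/10)^22 = 0.90152.
By linearity of expectation, E[distinct seen] = 10·(1 - (9/10)^22) = 9.01523.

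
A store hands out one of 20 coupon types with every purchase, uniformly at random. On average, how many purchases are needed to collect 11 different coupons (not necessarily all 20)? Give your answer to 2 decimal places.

15.38

Going from k to k+1 distinct takes a geometric number of purchases with mean 20/(20-k).
Sum over k = 0,...,10: E = 20/20 + 20/19 + 20/18 + ... + 20/11 + 20/10 = 15.375.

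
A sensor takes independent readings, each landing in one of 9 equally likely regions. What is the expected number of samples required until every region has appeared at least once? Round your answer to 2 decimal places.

Split into phases: going from k distinct to k+1 distinct takes on average 9/(9-k) samples.
E[T] = 9/9 + 9/8 + 9/7 + ... + 9/2 + 9/1 = 9·H_{9}.
H_{9} = 2.829, so E[T] = 25.461.

25.46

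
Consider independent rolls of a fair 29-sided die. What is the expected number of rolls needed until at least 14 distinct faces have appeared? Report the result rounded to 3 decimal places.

18.659

Going from k to k+1 distinct takes a geometric number of rolls with mean 29/(29-k).
Sum over k = 0,...,13: E = 29/29 + 29/28 + 29/27 + ... + 29/17 + 29/16 = 18.6593.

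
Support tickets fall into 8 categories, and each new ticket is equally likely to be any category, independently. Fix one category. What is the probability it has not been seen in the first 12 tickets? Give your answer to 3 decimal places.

On each ticket the fixed category fails to appear with probability 7/8.
P(still missing after 12) = (7/8)^12 = 0.2014.

0.201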